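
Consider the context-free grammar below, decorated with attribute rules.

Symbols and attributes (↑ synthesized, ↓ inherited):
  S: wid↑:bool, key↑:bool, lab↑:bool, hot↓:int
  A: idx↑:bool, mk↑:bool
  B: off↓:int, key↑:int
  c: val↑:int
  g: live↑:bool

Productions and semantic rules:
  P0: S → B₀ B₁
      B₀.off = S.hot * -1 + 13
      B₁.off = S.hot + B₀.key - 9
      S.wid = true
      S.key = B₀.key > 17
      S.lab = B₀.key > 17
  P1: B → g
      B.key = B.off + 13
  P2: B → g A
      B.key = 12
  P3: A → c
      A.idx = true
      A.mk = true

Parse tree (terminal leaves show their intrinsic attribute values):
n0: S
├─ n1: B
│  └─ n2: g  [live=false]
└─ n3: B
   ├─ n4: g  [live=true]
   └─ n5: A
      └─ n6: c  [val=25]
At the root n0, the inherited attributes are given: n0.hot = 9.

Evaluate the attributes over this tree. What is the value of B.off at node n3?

17

1. n0.hot = 9  [given at root]
2. n1.off = 4  [S.hot * -1 + 13]
3. n2.live = false  [terminal]
4. n1.key = 17  [B.off + 13]
5. n3.off = 17  [S.hot + B₀.key - 9]
6. n4.live = true  [terminal]
7. n6.val = 25  [terminal]
8. n5.idx = true  [true]
9. n5.mk = true  [true]
10. n3.key = 12  [12]
11. n0.wid = true  [true]
12. n0.key = false  [B₀.key > 17]
13. n0.lab = false  [B₀.key > 17]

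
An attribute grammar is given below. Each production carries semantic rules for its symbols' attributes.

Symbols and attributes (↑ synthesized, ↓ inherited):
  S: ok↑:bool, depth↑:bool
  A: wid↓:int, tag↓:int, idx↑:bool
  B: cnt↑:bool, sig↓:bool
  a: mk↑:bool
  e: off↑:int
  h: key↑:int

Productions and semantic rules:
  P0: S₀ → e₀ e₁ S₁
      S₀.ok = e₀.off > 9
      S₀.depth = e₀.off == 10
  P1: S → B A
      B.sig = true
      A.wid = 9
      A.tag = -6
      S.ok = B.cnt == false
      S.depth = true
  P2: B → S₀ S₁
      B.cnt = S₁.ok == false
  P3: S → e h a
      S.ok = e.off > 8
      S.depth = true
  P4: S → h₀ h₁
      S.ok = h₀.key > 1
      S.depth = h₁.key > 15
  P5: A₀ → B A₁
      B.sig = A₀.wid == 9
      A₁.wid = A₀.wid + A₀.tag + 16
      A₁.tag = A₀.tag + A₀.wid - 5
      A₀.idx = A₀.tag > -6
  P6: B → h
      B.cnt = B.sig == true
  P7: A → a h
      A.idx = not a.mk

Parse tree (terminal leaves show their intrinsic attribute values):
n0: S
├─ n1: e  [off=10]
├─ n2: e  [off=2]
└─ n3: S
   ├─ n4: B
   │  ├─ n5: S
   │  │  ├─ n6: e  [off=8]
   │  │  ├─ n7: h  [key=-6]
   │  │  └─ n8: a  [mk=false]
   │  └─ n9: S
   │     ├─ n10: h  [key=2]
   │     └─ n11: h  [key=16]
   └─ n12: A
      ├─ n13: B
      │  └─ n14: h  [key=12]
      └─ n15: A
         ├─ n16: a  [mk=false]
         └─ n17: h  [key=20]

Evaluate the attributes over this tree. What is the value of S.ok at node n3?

true

1. n1.off = 10  [terminal]
2. n2.off = 2  [terminal]
3. n4.sig = true  [true]
4. n6.off = 8  [terminal]
5. n7.key = -6  [terminal]
6. n8.mk = false  [terminal]
7. n5.ok = false  [e.off > 8]
8. n5.depth = true  [true]
9. n10.key = 2  [terminal]
10. n11.key = 16  [terminal]
11. n9.ok = true  [h₀.key > 1]
12. n9.depth = true  [h₁.key > 15]
13. n4.cnt = false  [S₁.ok == false]
14. n12.wid = 9  [9]
15. n12.tag = -6  [-6]
16. n13.sig = true  [A₀.wid == 9]
17. n14.key = 12  [terminal]
18. n13.cnt = true  [B.sig == true]
19. n15.wid = 19  [A₀.wid + A₀.tag + 16]
20. n15.tag = -2  [A₀.tag + A₀.wid - 5]
21. n16.mk = false  [terminal]
22. n17.key = 20  [terminal]
23. n15.idx = true  [not a.mk]
24. n12.idx = false  [A₀.tag > -6]
25. n3.ok = true  [B.cnt == false]
26. n3.depth = true  [true]
27. n0.ok = true  [e₀.off > 9]
28. n0.depth = true  [e₀.off == 10]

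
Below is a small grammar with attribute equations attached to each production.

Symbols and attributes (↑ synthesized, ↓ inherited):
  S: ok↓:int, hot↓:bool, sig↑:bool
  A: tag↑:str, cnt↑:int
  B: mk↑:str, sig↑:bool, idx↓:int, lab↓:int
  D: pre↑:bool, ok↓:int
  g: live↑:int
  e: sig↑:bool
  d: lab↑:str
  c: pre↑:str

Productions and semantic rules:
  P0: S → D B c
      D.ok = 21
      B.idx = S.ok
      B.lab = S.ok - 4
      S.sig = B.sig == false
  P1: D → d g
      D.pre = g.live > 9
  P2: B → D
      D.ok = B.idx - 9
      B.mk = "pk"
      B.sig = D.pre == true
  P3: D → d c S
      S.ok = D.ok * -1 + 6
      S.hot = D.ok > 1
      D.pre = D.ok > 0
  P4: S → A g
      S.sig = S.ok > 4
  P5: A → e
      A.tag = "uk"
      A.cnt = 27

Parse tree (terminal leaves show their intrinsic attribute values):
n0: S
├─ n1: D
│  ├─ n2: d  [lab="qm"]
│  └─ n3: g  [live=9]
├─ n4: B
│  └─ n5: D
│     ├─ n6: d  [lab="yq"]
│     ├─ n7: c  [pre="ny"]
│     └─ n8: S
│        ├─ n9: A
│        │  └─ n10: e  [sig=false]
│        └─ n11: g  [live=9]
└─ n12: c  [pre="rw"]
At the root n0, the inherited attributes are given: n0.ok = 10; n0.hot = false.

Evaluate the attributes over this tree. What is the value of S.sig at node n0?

false

1. n0.ok = 10  [given at root]
2. n0.hot = false  [given at root]
3. n1.ok = 21  [21]
4. n2.lab = "qm"  [terminal]
5. n3.live = 9  [terminal]
6. n1.pre = false  [g.live > 9]
7. n4.idx = 10  [S.ok]
8. n4.lab = 6  [S.ok - 4]
9. n5.ok = 1  [B.idx - 9]
10. n6.lab = "yq"  [terminal]
11. n7.pre = "ny"  [terminal]
12. n8.ok = 5  [D.ok * -1 + 6]
13. n8.hot = false  [D.ok > 1]
14. n10.sig = false  [terminal]
15. n9.tag = "uk"  ["uk"]
16. n9.cnt = 27  [27]
17. n11.live = 9  [terminal]
18. n8.sig = true  [S.ok > 4]
19. n5.pre = true  [D.ok > 0]
20. n4.mk = "pk"  ["pk"]
21. n4.sig = true  [D.pre == true]
22. n12.pre = "rw"  [terminal]
23. n0.sig = false  [B.sig == false]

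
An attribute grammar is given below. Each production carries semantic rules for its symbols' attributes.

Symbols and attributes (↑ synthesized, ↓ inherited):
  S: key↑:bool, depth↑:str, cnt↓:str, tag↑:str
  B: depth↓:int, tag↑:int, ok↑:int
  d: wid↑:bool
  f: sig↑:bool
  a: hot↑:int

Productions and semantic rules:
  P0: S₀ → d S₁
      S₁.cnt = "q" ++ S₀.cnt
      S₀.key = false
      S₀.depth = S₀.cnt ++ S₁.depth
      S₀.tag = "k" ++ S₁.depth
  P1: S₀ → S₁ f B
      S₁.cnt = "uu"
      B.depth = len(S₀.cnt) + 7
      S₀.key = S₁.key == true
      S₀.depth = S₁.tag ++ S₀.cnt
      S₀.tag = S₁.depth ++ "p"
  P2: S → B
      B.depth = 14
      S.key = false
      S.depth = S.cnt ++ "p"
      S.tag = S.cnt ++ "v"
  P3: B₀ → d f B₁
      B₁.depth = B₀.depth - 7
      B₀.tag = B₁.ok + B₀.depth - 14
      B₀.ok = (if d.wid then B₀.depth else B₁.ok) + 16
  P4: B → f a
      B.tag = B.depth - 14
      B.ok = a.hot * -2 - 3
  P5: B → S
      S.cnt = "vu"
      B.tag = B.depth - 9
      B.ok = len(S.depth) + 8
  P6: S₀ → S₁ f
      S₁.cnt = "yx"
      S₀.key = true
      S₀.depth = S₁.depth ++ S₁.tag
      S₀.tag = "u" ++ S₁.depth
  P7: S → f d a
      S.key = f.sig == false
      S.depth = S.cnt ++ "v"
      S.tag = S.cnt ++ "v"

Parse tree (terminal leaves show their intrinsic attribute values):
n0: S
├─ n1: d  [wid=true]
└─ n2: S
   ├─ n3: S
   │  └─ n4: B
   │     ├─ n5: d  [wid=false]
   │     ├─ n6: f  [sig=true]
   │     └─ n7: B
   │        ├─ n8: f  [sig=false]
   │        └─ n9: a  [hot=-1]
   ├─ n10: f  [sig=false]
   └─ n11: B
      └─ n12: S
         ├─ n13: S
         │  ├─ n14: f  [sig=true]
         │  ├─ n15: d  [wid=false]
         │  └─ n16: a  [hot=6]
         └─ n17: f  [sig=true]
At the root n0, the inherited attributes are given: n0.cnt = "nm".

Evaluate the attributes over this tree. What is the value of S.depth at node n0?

"nmuuvqnm"

1. n0.cnt = "nm"  [given at root]
2. n1.wid = true  [terminal]
3. n2.cnt = "qnm"  ["q" ++ S₀.cnt]
4. n3.cnt = "uu"  ["uu"]
5. n4.depth = 14  [14]
6. n5.wid = false  [terminal]
7. n6.sig = true  [terminal]
8. n7.depth = 7  [B₀.depth - 7]
9. n8.sig = false  [terminal]
10. n9.hot = -1  [terminal]
11. n7.tag = -7  [B.depth - 14]
12. n7.ok = -1  [a.hot * -2 - 3]
13. n4.tag = -1  [B₁.ok + B₀.depth - 14]
14. n4.ok = 15  [(if d.wid then B₀.depth else B₁.ok) + 16]
15. n3.key = false  [false]
16. n3.depth = "uup"  [S.cnt ++ "p"]
17. n3.tag = "uuv"  [S.cnt ++ "v"]
18. n10.sig = false  [terminal]
19. n11.depth = 10  [len(S₀.cnt) + 7]
20. n12.cnt = "vu"  ["vu"]
21. n13.cnt = "yx"  ["yx"]
22. n14.sig = true  [terminal]
23. n15.wid = false  [terminal]
24. n16.hot = 6  [terminal]
25. n13.key = false  [f.sig == false]
26. n13.depth = "yxv"  [S.cnt ++ "v"]
27. n13.tag = "yxv"  [S.cnt ++ "v"]
28. n17.sig = true  [terminal]
29. n12.key = true  [true]
30. n12.depth = "yxvyxv"  [S₁.depth ++ S₁.tag]
31. n12.tag = "uyxv"  ["u" ++ S₁.depth]
32. n11.tag = 1  [B.depth - 9]
33. n11.ok = 14  [len(S.depth) + 8]
34. n2.key = false  [S₁.key == true]
35. n2.depth = "uuvqnm"  [S₁.tag ++ S₀.cnt]
36. n2.tag = "uupp"  [S₁.depth ++ "p"]
37. n0.key = false  [false]
38. n0.depth = "nmuuvqnm"  [S₀.cnt ++ S₁.depth]
39. n0.tag = "kuuvqnm"  ["k" ++ S₁.depth]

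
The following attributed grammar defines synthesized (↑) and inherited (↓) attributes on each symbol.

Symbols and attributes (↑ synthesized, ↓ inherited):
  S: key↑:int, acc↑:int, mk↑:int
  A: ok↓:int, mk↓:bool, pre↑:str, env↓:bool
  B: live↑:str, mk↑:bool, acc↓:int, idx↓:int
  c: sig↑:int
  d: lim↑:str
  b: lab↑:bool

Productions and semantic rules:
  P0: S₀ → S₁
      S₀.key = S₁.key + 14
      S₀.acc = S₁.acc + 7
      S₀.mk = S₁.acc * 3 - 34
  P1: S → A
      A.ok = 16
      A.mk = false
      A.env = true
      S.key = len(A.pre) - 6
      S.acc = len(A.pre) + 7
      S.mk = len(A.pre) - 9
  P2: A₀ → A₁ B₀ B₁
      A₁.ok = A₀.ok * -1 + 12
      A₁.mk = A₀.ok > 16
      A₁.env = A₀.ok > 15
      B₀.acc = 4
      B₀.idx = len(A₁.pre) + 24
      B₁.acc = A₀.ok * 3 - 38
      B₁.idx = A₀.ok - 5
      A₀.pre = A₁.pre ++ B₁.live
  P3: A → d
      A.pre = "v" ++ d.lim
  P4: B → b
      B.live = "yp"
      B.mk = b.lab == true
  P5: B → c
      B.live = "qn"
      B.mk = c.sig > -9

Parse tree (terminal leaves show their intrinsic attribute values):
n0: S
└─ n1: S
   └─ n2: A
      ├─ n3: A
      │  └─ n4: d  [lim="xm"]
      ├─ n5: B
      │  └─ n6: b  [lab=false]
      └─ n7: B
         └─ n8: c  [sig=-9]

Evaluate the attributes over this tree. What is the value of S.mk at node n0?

1. n2.ok = 16  [16]
2. n2.mk = false  [false]
3. n2.env = true  [true]
4. n3.ok = -4  [A₀.ok * -1 + 12]
5. n3.mk = false  [A₀.ok > 16]
6. n3.env = true  [A₀.ok > 15]
7. n4.lim = "xm"  [terminal]
8. n3.pre = "vxm"  ["v" ++ d.lim]
9. n5.acc = 4  [4]
10. n5.idx = 27  [len(A₁.pre) + 24]
11. n6.lab = false  [terminal]
12. n5.live = "yp"  ["yp"]
13. n5.mk = false  [b.lab == true]
14. n7.acc = 10  [A₀.ok * 3 - 38]
15. n7.idx = 11  [A₀.ok - 5]
16. n8.sig = -9  [terminal]
17. n7.live = "qn"  ["qn"]
18. n7.mk = false  [c.sig > -9]
19. n2.pre = "vxmqn"  [A₁.pre ++ B₁.live]
20. n1.key = -1  [len(A.pre) - 6]
21. n1.acc = 12  [len(A.pre) + 7]
22. n1.mk = -4  [len(A.pre) - 9]
23. n0.key = 13  [S₁.key + 14]
24. n0.acc = 19  [S₁.acc + 7]
25. n0.mk = 2  [S₁.acc * 3 - 34]

2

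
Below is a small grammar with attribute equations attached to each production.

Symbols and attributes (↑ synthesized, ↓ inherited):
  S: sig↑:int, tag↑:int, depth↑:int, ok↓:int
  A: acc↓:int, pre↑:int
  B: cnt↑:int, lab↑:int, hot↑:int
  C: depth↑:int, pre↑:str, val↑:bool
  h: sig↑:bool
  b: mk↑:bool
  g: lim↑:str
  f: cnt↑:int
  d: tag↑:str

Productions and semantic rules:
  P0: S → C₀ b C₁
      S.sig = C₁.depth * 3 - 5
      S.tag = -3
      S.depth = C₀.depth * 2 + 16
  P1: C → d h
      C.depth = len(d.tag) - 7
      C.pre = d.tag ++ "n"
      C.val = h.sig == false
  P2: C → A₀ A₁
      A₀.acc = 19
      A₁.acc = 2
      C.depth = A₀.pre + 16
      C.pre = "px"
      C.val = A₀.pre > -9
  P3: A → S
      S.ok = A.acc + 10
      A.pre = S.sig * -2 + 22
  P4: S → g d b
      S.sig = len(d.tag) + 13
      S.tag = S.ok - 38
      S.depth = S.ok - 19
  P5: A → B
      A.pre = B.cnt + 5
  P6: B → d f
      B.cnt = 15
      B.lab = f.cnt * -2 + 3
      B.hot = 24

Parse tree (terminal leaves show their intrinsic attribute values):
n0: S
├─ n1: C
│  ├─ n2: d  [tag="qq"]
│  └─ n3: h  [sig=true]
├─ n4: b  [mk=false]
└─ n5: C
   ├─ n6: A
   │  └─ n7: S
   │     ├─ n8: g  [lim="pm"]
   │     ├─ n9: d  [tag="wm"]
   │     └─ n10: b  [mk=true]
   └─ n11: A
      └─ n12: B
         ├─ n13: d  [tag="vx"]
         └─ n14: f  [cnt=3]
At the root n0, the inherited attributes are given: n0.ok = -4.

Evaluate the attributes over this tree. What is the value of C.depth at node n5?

8

1. n0.ok = -4  [given at root]
2. n2.tag = "qq"  [terminal]
3. n3.sig = true  [terminal]
4. n1.depth = -5  [len(d.tag) - 7]
5. n1.pre = "qqn"  [d.tag ++ "n"]
6. n1.val = false  [h.sig == false]
7. n4.mk = false  [terminal]
8. n6.acc = 19  [19]
9. n7.ok = 29  [A.acc + 10]
10. n8.lim = "pm"  [terminal]
11. n9.tag = "wm"  [terminal]
12. n10.mk = true  [terminal]
13. n7.sig = 15  [len(d.tag) + 13]
14. n7.tag = -9  [S.ok - 38]
15. n7.depth = 10  [S.ok - 19]
16. n6.pre = -8  [S.sig * -2 + 22]
17. n11.acc = 2  [2]
18. n13.tag = "vx"  [terminal]
19. n14.cnt = 3  [terminal]
20. n12.cnt = 15  [15]
21. n12.lab = -3  [f.cnt * -2 + 3]
22. n12.hot = 24  [24]
23. n11.pre = 20  [B.cnt + 5]
24. n5.depth = 8  [A₀.pre + 16]
25. n5.pre = "px"  ["px"]
26. n5.val = true  [A₀.pre > -9]
27. n0.sig = 19  [C₁.depth * 3 - 5]
28. n0.tag = -3  [-3]
29. n0.depth = 6  [C₀.depth * 2 + 16]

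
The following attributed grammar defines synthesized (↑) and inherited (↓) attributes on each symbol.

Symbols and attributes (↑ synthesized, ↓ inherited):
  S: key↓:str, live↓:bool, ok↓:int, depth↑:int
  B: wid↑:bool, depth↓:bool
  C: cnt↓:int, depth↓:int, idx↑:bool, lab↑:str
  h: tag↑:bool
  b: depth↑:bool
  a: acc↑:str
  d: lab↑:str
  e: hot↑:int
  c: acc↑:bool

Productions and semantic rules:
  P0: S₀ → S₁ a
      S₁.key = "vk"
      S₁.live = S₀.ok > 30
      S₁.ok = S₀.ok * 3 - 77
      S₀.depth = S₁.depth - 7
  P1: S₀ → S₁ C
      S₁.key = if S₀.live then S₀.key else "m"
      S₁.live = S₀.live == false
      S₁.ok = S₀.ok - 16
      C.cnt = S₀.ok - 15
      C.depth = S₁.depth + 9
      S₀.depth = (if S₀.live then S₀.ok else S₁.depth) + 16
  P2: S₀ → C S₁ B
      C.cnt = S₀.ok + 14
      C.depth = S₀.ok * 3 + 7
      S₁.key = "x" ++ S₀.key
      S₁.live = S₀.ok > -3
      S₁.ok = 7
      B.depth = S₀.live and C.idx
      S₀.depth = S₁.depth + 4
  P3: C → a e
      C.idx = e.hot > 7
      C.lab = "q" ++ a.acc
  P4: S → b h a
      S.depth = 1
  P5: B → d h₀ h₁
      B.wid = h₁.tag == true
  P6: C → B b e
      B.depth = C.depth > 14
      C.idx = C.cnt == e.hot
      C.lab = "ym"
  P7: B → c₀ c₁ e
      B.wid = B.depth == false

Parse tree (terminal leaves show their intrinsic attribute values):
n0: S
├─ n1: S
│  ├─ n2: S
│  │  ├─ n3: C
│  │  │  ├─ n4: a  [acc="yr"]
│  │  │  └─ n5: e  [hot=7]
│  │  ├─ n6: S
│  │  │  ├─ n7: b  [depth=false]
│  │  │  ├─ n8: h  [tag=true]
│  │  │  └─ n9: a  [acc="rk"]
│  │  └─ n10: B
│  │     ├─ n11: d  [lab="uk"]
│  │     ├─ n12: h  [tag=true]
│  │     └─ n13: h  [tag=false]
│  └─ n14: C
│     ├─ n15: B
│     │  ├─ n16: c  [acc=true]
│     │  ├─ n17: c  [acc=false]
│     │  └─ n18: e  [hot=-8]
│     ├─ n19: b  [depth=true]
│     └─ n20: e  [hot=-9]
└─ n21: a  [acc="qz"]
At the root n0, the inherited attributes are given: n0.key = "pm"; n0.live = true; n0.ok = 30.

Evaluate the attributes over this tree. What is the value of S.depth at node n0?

1. n0.key = "pm"  [given at root]
2. n0.live = true  [given at root]
3. n0.ok = 30  [given at root]
4. n1.key = "vk"  ["vk"]
5. n1.live = false  [S₀.ok > 30]
6. n1.ok = 13  [S₀.ok * 3 - 77]
7. n2.key = "m"  [if S₀.live then S₀.key else "m"]
8. n2.live = true  [S₀.live == false]
9. n2.ok = -3  [S₀.ok - 16]
10. n3.cnt = 11  [S₀.ok + 14]
11. n3.depth = -2  [S₀.ok * 3 + 7]
12. n4.acc = "yr"  [terminal]
13. n5.hot = 7  [terminal]
14. n3.idx = false  [e.hot > 7]
15. n3.lab = "qyr"  ["q" ++ a.acc]
16. n6.key = "xm"  ["x" ++ S₀.key]
17. n6.live = false  [S₀.ok > -3]
18. n6.ok = 7  [7]
19. n7.depth = false  [terminal]
20. n8.tag = true  [terminal]
21. n9.acc = "rk"  [terminal]
22. n6.depth = 1  [1]
23. n10.depth = false  [S₀.live and C.idx]
24. n11.lab = "uk"  [terminal]
25. n12.tag = true  [terminal]
26. n13.tag = false  [terminal]
27. n10.wid = false  [h₁.tag == true]
28. n2.depth = 5  [S₁.depth + 4]
29. n14.cnt = -2  [S₀.ok - 15]
30. n14.depth = 14  [S₁.depth + 9]
31. n15.depth = false  [C.depth > 14]
32. n16.acc = true  [terminal]
33. n17.acc = false  [terminal]
34. n18.hot = -8  [terminal]
35. n15.wid = true  [B.depth == false]
36. n19.depth = true  [terminal]
37. n20.hot = -9  [terminal]
38. n14.idx = false  [C.cnt == e.hot]
39. n14.lab = "ym"  ["ym"]
40. n1.depth = 21  [(if S₀.live then S₀.ok else S₁.depth) + 16]
41. n21.acc = "qz"  [terminal]
42. n0.depth = 14  [S₁.depth - 7]

14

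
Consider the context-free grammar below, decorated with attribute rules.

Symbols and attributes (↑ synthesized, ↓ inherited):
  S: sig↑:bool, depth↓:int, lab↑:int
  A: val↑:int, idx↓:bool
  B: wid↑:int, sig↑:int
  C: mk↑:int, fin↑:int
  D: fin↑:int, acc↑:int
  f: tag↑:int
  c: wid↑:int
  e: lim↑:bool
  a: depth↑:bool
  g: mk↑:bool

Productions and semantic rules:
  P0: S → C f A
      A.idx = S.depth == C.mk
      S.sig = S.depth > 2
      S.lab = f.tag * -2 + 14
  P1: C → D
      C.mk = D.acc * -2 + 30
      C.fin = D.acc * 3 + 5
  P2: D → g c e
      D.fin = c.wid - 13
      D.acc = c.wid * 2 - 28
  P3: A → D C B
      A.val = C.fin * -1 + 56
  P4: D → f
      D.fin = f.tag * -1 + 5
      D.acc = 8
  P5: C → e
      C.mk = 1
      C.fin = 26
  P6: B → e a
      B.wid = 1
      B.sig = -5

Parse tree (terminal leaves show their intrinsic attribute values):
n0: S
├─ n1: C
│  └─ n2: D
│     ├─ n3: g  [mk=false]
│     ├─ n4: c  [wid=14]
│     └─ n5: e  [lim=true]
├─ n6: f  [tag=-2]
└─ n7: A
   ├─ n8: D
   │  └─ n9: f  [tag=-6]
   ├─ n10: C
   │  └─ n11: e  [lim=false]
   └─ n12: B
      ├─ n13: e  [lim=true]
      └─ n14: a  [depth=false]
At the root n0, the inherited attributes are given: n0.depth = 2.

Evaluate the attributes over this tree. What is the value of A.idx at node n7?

false

1. n0.depth = 2  [given at root]
2. n3.mk = false  [terminal]
3. n4.wid = 14  [terminal]
4. n5.lim = true  [terminal]
5. n2.fin = 1  [c.wid - 13]
6. n2.acc = 0  [c.wid * 2 - 28]
7. n1.mk = 30  [D.acc * -2 + 30]
8. n1.fin = 5  [D.acc * 3 + 5]
9. n6.tag = -2  [terminal]
10. n7.idx = false  [S.depth == C.mk]
11. n9.tag = -6  [terminal]
12. n8.fin = 11  [f.tag * -1 + 5]
13. n8.acc = 8  [8]
14. n11.lim = false  [terminal]
15. n10.mk = 1  [1]
16. n10.fin = 26  [26]
17. n13.lim = true  [terminal]
18. n14.depth = false  [terminal]
19. n12.wid = 1  [1]
20. n12.sig = -5  [-5]
21. n7.val = 30  [C.fin * -1 + 56]
22. n0.sig = false  [S.depth > 2]
23. n0.lab = 18  [f.tag * -2 + 14]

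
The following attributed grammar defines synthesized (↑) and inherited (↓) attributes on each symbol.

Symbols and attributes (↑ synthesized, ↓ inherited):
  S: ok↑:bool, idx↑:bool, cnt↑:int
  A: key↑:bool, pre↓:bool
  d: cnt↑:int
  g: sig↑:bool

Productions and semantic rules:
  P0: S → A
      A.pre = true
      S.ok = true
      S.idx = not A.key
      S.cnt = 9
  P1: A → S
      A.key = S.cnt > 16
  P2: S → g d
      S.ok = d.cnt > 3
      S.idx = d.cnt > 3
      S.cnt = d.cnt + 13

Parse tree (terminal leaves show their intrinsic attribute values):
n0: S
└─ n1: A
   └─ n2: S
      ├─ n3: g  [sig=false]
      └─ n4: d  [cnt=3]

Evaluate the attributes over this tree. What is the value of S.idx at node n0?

true

1. n1.pre = true  [true]
2. n3.sig = false  [terminal]
3. n4.cnt = 3  [terminal]
4. n2.ok = false  [d.cnt > 3]
5. n2.idx = false  [d.cnt > 3]
6. n2.cnt = 16  [d.cnt + 13]
7. n1.key = false  [S.cnt > 16]
8. n0.ok = true  [true]
9. n0.idx = true  [not A.key]
10. n0.cnt = 9  [9]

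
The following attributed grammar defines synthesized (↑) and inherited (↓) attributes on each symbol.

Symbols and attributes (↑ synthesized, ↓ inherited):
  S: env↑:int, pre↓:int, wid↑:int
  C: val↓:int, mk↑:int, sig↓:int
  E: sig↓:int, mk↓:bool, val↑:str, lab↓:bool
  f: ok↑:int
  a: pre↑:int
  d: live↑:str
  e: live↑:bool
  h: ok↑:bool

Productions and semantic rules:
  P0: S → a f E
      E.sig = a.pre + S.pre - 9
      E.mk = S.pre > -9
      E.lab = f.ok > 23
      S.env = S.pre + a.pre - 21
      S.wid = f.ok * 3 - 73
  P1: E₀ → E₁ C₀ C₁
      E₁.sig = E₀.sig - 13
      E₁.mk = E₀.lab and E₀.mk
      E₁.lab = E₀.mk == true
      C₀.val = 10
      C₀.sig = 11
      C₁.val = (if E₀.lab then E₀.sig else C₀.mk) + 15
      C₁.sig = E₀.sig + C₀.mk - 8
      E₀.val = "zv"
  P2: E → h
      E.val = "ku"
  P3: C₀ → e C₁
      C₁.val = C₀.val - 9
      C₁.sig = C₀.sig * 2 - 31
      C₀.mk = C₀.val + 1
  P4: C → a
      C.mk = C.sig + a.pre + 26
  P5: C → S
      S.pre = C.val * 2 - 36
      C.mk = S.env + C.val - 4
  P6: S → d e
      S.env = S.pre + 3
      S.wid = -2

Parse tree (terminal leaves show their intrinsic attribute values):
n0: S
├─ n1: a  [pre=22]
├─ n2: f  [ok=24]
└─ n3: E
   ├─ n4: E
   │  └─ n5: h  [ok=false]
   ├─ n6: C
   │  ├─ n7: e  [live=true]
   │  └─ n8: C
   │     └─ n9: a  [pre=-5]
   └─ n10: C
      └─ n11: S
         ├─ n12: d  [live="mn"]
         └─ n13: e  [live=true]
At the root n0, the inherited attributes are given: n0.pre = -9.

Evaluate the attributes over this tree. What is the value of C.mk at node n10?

1. n0.pre = -9  [given at root]
2. n1.pre = 22  [terminal]
3. n2.ok = 24  [terminal]
4. n3.sig = 4  [a.pre + S.pre - 9]
5. n3.mk = false  [S.pre > -9]
6. n3.lab = true  [f.ok > 23]
7. n4.sig = -9  [E₀.sig - 13]
8. n4.mk = false  [E₀.lab and E₀.mk]
9. n4.lab = false  [E₀.mk == true]
10. n5.ok = false  [terminal]
11. n4.val = "ku"  ["ku"]
12. n6.val = 10  [10]
13. n6.sig = 11  [11]
14. n7.live = true  [terminal]
15. n8.val = 1  [C₀.val - 9]
16. n8.sig = -9  [C₀.sig * 2 - 31]
17. n9.pre = -5  [terminal]
18. n8.mk = 12  [C.sig + a.pre + 26]
19. n6.mk = 11  [C₀.val + 1]
20. n10.val = 19  [(if E₀.lab then E₀.sig else C₀.mk) + 15]
21. n10.sig = 7  [E₀.sig + C₀.mk - 8]
22. n11.pre = 2  [C.val * 2 - 36]
23. n12.live = "mn"  [terminal]
24. n13.live = true  [terminal]
25. n11.env = 5  [S.pre + 3]
26. n11.wid = -2  [-2]
27. n10.mk = 20  [S.env + C.val - 4]
28. n3.val = "zv"  ["zv"]
29. n0.env = -8  [S.pre + a.pre - 21]
30. n0.wid = -1  [f.ok * 3 - 73]

20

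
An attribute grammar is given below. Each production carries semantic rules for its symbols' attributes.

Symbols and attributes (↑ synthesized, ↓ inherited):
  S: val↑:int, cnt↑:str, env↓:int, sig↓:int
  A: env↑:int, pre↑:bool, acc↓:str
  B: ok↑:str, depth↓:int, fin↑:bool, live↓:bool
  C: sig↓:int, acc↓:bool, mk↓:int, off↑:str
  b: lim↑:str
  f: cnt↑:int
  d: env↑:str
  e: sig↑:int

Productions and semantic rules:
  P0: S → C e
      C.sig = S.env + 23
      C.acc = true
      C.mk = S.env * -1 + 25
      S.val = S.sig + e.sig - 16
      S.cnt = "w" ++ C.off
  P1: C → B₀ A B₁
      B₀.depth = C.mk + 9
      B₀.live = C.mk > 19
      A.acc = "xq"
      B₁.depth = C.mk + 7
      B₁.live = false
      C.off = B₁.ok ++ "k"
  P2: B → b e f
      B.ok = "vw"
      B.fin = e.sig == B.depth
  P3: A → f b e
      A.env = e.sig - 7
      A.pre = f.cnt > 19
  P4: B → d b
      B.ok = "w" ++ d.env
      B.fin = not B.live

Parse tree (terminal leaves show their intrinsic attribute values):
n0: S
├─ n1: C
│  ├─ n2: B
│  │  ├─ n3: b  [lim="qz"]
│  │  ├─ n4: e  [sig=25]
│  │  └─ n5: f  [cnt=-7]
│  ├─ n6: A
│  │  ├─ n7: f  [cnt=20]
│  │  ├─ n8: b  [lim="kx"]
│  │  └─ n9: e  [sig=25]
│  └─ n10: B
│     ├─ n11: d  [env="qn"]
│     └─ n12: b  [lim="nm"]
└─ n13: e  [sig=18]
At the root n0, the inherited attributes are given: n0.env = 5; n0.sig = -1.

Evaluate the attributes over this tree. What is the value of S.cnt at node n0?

"wwqnk"

1. n0.env = 5  [given at root]
2. n0.sig = -1  [given at root]
3. n1.sig = 28  [S.env + 23]
4. n1.acc = true  [true]
5. n1.mk = 20  [S.env * -1 + 25]
6. n2.depth = 29  [C.mk + 9]
7. n2.live = true  [C.mk > 19]
8. n3.lim = "qz"  [terminal]
9. n4.sig = 25  [terminal]
10. n5.cnt = -7  [terminal]
11. n2.ok = "vw"  ["vw"]
12. n2.fin = false  [e.sig == B.depth]
13. n6.acc = "xq"  ["xq"]
14. n7.cnt = 20  [terminal]
15. n8.lim = "kx"  [terminal]
16. n9.sig = 25  [terminal]
17. n6.env = 18  [e.sig - 7]
18. n6.pre = true  [f.cnt > 19]
19. n10.depth = 27  [C.mk + 7]
20. n10.live = false  [false]
21. n11.env = "qn"  [terminal]
22. n12.lim = "nm"  [terminal]
23. n10.ok = "wqn"  ["w" ++ d.env]
24. n10.fin = true  [not B.live]
25. n1.off = "wqnk"  [B₁.ok ++ "k"]
26. n13.sig = 18  [terminal]
27. n0.val = 1  [S.sig + e.sig - 16]
28. n0.cnt = "wwqnk"  ["w" ++ C.off]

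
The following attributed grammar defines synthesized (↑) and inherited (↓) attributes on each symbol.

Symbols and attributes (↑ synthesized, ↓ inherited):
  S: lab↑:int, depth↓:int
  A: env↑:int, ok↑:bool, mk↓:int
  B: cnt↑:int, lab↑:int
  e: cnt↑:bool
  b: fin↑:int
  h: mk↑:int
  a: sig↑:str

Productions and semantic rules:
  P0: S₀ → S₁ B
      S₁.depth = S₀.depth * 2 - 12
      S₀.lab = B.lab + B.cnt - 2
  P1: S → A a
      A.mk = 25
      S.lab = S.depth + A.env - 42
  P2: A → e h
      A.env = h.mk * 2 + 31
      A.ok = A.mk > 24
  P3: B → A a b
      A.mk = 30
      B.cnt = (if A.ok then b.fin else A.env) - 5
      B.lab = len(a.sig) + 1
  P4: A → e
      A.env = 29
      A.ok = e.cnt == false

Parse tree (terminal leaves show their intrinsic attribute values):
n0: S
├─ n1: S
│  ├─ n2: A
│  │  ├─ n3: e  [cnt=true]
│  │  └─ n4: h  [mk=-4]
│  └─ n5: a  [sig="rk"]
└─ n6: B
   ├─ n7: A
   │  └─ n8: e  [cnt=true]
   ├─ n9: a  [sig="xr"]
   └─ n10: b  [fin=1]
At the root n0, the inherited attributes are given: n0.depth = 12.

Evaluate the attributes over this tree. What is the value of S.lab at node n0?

1. n0.depth = 12  [given at root]
2. n1.depth = 12  [S₀.depth * 2 - 12]
3. n2.mk = 25  [25]
4. n3.cnt = true  [terminal]
5. n4.mk = -4  [terminal]
6. n2.env = 23  [h.mk * 2 + 31]
7. n2.ok = true  [A.mk > 24]
8. n5.sig = "rk"  [terminal]
9. n1.lab = -7  [S.depth + A.env - 42]
10. n7.mk = 30  [30]
11. n8.cnt = true  [terminal]
12. n7.env = 29  [29]
13. n7.ok = false  [e.cnt == false]
14. n9.sig = "xr"  [terminal]
15. n10.fin = 1  [terminal]
16. n6.cnt = 24  [(if A.ok then b.fin else A.env) - 5]
17. n6.lab = 3  [len(a.sig) + 1]
18. n0.lab = 25  [B.lab + B.cnt - 2]

25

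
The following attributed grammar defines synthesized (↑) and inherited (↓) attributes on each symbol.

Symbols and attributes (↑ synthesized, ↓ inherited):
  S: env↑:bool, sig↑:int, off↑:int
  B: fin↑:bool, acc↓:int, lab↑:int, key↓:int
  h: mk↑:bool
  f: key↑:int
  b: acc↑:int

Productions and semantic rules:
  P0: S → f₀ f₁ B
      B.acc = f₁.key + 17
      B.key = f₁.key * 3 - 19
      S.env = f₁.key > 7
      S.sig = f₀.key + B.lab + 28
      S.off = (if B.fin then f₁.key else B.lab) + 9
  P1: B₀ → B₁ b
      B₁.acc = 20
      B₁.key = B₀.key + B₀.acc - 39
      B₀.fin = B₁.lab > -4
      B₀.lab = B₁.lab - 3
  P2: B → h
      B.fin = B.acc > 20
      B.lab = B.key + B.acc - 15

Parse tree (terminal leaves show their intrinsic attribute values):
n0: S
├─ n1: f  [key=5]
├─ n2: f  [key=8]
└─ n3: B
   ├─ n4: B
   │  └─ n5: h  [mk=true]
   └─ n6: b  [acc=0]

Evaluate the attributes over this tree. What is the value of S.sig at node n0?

26

1. n1.key = 5  [terminal]
2. n2.key = 8  [terminal]
3. n3.acc = 25  [f₁.key + 17]
4. n3.key = 5  [f₁.key * 3 - 19]
5. n4.acc = 20  [20]
6. n4.key = -9  [B₀.key + B₀.acc - 39]
7. n5.mk = true  [terminal]
8. n4.fin = false  [B.acc > 20]
9. n4.lab = -4  [B.key + B.acc - 15]
10. n6.acc = 0  [terminal]
11. n3.fin = false  [B₁.lab > -4]
12. n3.lab = -7  [B₁.lab - 3]
13. n0.env = true  [f₁.key > 7]
14. n0.sig = 26  [f₀.key + B.lab + 28]
15. n0.off = 2  [(if B.fin then f₁.key else B.lab) + 9]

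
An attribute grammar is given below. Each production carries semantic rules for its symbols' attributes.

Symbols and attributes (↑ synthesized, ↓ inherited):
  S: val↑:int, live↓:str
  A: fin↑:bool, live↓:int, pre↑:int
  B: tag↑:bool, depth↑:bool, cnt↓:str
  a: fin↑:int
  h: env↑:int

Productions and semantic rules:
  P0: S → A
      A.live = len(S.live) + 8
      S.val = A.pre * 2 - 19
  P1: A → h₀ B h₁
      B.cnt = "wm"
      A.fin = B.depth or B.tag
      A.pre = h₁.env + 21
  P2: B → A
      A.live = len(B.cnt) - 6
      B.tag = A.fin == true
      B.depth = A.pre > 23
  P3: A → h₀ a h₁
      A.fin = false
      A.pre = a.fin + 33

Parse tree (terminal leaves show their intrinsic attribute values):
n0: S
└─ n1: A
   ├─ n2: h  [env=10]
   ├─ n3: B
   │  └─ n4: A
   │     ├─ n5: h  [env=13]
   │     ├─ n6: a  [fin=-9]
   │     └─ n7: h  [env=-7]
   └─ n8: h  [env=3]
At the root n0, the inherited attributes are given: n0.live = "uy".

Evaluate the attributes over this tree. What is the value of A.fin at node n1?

1. n0.live = "uy"  [given at root]
2. n1.live = 10  [len(S.live) + 8]
3. n2.env = 10  [terminal]
4. n3.cnt = "wm"  ["wm"]
5. n4.live = -4  [len(B.cnt) - 6]
6. n5.env = 13  [terminal]
7. n6.fin = -9  [terminal]
8. n7.env = -7  [terminal]
9. n4.fin = false  [false]
10. n4.pre = 24  [a.fin + 33]
11. n3.tag = false  [A.fin == true]
12. n3.depth = true  [A.pre > 23]
13. n8.env = 3  [terminal]
14. n1.fin = true  [B.depth or B.tag]
15. n1.pre = 24  [h₁.env + 21]
16. n0.val = 29  [A.pre * 2 - 19]

true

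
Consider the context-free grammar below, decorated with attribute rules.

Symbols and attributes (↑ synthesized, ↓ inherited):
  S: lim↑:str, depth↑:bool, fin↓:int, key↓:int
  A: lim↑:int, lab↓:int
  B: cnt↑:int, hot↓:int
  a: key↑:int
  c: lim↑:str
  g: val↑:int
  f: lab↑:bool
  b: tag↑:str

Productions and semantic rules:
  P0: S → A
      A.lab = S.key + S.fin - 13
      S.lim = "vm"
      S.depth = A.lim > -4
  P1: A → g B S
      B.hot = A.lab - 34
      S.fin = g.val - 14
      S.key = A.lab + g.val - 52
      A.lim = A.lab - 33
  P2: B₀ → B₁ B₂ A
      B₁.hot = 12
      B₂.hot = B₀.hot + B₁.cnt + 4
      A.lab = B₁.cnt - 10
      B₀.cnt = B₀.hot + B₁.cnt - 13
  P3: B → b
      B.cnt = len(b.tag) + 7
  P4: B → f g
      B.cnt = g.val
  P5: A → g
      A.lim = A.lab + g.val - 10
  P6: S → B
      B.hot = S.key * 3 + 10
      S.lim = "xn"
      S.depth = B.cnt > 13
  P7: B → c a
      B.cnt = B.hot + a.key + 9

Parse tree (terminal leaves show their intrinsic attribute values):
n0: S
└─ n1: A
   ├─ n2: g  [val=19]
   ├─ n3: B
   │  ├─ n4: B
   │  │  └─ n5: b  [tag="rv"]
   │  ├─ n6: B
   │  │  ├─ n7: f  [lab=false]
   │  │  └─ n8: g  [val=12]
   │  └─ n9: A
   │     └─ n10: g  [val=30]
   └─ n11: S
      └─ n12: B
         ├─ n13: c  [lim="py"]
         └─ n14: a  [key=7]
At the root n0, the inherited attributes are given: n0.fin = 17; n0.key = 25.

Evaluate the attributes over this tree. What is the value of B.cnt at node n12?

1. n0.fin = 17  [given at root]
2. n0.key = 25  [given at root]
3. n1.lab = 29  [S.key + S.fin - 13]
4. n2.val = 19  [terminal]
5. n3.hot = -5  [A.lab - 34]
6. n4.hot = 12  [12]
7. n5.tag = "rv"  [terminal]
8. n4.cnt = 9  [len(b.tag) + 7]
9. n6.hot = 8  [B₀.hot + B₁.cnt + 4]
10. n7.lab = false  [terminal]
11. n8.val = 12  [terminal]
12. n6.cnt = 12  [g.val]
13. n9.lab = -1  [B₁.cnt - 10]
14. n10.val = 30  [terminal]
15. n9.lim = 19  [A.lab + g.val - 10]
16. n3.cnt = -9  [B₀.hot + B₁.cnt - 13]
17. n11.fin = 5  [g.val - 14]
18. n11.key = -4  [A.lab + g.val - 52]
19. n12.hot = -2  [S.key * 3 + 10]
20. n13.lim = "py"  [terminal]
21. n14.key = 7  [terminal]
22. n12.cnt = 14  [B.hot + a.key + 9]
23. n11.lim = "xn"  ["xn"]
24. n11.depth = true  [B.cnt > 13]
25. n1.lim = -4  [A.lab - 33]
26. n0.lim = "vm"  ["vm"]
27. n0.depth = false  [A.lim > -4]

14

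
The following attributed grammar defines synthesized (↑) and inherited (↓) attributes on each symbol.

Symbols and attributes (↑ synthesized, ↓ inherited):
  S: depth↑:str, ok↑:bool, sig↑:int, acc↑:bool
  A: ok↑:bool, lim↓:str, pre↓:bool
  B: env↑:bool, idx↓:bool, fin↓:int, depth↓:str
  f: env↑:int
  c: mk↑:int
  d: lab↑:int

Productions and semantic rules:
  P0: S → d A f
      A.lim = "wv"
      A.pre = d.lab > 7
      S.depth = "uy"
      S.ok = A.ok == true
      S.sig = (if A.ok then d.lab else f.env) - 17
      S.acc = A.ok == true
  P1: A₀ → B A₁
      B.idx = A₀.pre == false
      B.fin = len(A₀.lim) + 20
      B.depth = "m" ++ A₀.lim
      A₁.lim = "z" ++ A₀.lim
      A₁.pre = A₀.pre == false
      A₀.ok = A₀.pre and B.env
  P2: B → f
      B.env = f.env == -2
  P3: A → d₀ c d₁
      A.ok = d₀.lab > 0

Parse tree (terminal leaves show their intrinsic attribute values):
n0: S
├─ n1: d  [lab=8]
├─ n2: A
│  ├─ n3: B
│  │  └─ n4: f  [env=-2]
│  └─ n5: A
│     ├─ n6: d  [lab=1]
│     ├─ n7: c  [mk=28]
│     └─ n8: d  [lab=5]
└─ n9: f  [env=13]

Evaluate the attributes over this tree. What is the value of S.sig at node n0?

1. n1.lab = 8  [terminal]
2. n2.lim = "wv"  ["wv"]
3. n2.pre = true  [d.lab > 7]
4. n3.idx = false  [A₀.pre == false]
5. n3.fin = 22  [len(A₀.lim) + 20]
6. n3.depth = "mwv"  ["m" ++ A₀.lim]
7. n4.env = -2  [terminal]
8. n3.env = true  [f.env == -2]
9. n5.lim = "zwv"  ["z" ++ A₀.lim]
10. n5.pre = false  [A₀.pre == false]
11. n6.lab = 1  [terminal]
12. n7.mk = 28  [terminal]
13. n8.lab = 5  [terminal]
14. n5.ok = true  [d₀.lab > 0]
15. n2.ok = true  [A₀.pre and B.env]
16. n9.env = 13  [terminal]
17. n0.depth = "uy"  ["uy"]
18. n0.ok = true  [A.ok == true]
19. n0.sig = -9  [(if A.ok then d.lab else f.env) - 17]
20. n0.acc = true  [A.ok == true]

-9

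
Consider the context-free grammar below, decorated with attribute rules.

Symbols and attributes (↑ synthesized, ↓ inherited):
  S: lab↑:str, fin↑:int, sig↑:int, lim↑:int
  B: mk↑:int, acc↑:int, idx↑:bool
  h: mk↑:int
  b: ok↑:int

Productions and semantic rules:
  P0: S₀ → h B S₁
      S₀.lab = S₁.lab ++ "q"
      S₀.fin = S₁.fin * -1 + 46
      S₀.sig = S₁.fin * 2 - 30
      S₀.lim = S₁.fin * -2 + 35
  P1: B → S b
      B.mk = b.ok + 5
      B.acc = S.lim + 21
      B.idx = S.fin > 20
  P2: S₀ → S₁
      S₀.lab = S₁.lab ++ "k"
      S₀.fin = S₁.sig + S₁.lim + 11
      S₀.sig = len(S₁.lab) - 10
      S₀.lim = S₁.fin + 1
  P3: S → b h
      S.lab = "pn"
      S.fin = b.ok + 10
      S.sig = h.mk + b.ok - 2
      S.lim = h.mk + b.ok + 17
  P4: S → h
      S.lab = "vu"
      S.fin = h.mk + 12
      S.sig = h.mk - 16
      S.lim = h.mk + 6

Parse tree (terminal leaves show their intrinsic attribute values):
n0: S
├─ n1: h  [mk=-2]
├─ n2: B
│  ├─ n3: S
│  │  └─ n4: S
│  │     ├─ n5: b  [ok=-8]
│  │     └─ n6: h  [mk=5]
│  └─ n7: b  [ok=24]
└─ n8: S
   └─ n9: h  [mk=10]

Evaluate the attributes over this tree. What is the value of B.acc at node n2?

1. n1.mk = -2  [terminal]
2. n5.ok = -8  [terminal]
3. n6.mk = 5  [terminal]
4. n4.lab = "pn"  ["pn"]
5. n4.fin = 2  [b.ok + 10]
6. n4.sig = -5  [h.mk + b.ok - 2]
7. n4.lim = 14  [h.mk + b.ok + 17]
8. n3.lab = "pnk"  [S₁.lab ++ "k"]
9. n3.fin = 20  [S₁.sig + S₁.lim + 11]
10. n3.sig = -8  [len(S₁.lab) - 10]
11. n3.lim = 3  [S₁.fin + 1]
12. n7.ok = 24  [terminal]
13. n2.mk = 29  [b.ok + 5]
14. n2.acc = 24  [S.lim + 21]
15. n2.idx = false  [S.fin > 20]
16. n9.mk = 10  [terminal]
17. n8.lab = "vu"  ["vu"]
18. n8.fin = 22  [h.mk + 12]
19. n8.sig = -6  [h.mk - 16]
20. n8.lim = 16  [h.mk + 6]
21. n0.lab = "vuq"  [S₁.lab ++ "q"]
22. n0.fin = 24  [S₁.fin * -1 + 46]
23. n0.sig = 14  [S₁.fin * 2 - 30]
24. n0.lim = -9  [S₁.fin * -2 + 35]

24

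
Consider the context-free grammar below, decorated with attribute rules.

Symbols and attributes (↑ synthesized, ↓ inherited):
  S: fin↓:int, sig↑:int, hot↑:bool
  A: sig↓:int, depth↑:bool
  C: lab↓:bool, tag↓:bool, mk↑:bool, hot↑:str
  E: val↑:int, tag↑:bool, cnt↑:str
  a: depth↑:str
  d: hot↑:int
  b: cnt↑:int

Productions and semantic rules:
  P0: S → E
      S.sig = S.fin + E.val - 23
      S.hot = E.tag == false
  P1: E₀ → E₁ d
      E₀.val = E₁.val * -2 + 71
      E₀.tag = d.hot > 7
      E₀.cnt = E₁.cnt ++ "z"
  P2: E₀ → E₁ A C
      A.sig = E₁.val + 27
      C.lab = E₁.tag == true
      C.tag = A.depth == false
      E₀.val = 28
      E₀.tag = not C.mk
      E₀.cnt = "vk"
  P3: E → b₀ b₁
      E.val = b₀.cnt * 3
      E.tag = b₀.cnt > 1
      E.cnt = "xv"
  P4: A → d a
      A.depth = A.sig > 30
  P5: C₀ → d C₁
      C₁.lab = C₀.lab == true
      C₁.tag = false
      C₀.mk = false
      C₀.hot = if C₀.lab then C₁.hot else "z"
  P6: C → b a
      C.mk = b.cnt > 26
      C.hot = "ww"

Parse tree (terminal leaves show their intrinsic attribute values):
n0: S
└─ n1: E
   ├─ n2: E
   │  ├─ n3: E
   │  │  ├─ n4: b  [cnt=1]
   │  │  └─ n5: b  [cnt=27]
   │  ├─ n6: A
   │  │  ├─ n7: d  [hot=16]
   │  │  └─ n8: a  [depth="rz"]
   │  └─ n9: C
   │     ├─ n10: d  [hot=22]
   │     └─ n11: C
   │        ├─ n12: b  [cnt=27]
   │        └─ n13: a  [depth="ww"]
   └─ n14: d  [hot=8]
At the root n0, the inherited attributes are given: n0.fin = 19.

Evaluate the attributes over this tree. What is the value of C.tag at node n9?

true

1. n0.fin = 19  [given at root]
2. n4.cnt = 1  [terminal]
3. n5.cnt = 27  [terminal]
4. n3.val = 3  [b₀.cnt * 3]
5. n3.tag = false  [b₀.cnt > 1]
6. n3.cnt = "xv"  ["xv"]
7. n6.sig = 30  [E₁.val + 27]
8. n7.hot = 16  [terminal]
9. n8.depth = "rz"  [terminal]
10. n6.depth = false  [A.sig > 30]
11. n9.lab = false  [E₁.tag == true]
12. n9.tag = true  [A.depth == false]
13. n10.hot = 22  [terminal]
14. n11.lab = false  [C₀.lab == true]
15. n11.tag = false  [false]
16. n12.cnt = 27  [terminal]
17. n13.depth = "ww"  [terminal]
18. n11.mk = true  [b.cnt > 26]
19. n11.hot = "ww"  ["ww"]
20. n9.mk = false  [false]
21. n9.hot = "z"  [if C₀.lab then C₁.hot else "z"]
22. n2.val = 28  [28]
23. n2.tag = true  [not C.mk]
24. n2.cnt = "vk"  ["vk"]
25. n14.hot = 8  [terminal]
26. n1.val = 15  [E₁.val * -2 + 71]
27. n1.tag = true  [d.hot > 7]
28. n1.cnt = "vkz"  [E₁.cnt ++ "z"]
29. n0.sig = 11  [S.fin + E.val - 23]
30. n0.hot = false  [E.tag == false]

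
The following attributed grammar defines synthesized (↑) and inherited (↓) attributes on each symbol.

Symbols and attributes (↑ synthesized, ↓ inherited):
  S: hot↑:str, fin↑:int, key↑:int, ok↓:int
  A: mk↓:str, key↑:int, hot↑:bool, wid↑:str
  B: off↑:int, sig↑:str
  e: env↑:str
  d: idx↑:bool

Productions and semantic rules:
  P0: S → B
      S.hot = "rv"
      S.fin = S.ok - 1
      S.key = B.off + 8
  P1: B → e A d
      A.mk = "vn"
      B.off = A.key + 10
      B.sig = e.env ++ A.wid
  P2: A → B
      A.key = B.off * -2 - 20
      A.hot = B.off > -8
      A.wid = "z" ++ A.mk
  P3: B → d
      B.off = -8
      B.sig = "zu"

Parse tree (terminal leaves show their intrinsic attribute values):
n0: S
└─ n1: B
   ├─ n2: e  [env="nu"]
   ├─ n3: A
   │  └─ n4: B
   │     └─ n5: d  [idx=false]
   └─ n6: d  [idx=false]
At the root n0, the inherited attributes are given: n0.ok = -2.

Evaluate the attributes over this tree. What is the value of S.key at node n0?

14

1. n0.ok = -2  [given at root]
2. n2.env = "nu"  [terminal]
3. n3.mk = "vn"  ["vn"]
4. n5.idx = false  [terminal]
5. n4.off = -8  [-8]
6. n4.sig = "zu"  ["zu"]
7. n3.key = -4  [B.off * -2 - 20]
8. n3.hot = false  [B.off > -8]
9. n3.wid = "zvn"  ["z" ++ A.mk]
10. n6.idx = false  [terminal]
11. n1.off = 6  [A.key + 10]
12. n1.sig = "nuzvn"  [e.env ++ A.wid]
13. n0.hot = "rv"  ["rv"]
14. n0.fin = -3  [S.ok - 1]
15. n0.key = 14  [B.off + 8]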